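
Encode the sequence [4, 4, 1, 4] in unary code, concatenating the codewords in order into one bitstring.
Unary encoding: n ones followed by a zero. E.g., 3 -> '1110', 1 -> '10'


Encode each number as n ones followed by a terminating 0:
  4 -> 11110 (5 bits)
  4 -> 11110 (5 bits)
  1 -> 10 (2 bits)
  4 -> 11110 (5 bits)
Total length = 5 + 5 + 2 + 5 = 17 bits.

Unary([4, 4, 1, 4]) = 11110111101011110 (17 bits)


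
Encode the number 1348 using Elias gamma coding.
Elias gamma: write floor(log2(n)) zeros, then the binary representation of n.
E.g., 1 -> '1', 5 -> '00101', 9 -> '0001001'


num_bits = floor(log2(1348)) + 1 = 11
leading_zeros = num_bits - 1 = 10
binary(1348) = 10101000100

Elias gamma(1348) = '0000000000' + '10101000100' = 000000000010101000100 (21 bits)


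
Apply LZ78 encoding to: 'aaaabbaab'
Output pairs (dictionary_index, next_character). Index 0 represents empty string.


LZ78 encoding steps:
Dictionary: {0: ''}
Step 1: w='' (idx 0), next='a' -> output (0, 'a'), add 'a' as idx 1
Step 2: w='a' (idx 1), next='a' -> output (1, 'a'), add 'aa' as idx 2
Step 3: w='a' (idx 1), next='b' -> output (1, 'b'), add 'ab' as idx 3
Step 4: w='' (idx 0), next='b' -> output (0, 'b'), add 'b' as idx 4
Step 5: w='aa' (idx 2), next='b' -> output (2, 'b'), add 'aab' as idx 5


Encoded: [(0, 'a'), (1, 'a'), (1, 'b'), (0, 'b'), (2, 'b')]


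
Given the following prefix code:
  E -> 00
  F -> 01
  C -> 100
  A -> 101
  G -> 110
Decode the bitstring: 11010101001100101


Decoding step by step:
Bits 110 -> G
Bits 101 -> A
Bits 01 -> F
Bits 00 -> E
Bits 110 -> G
Bits 01 -> F
Bits 01 -> F


Decoded message: GAFEGFF


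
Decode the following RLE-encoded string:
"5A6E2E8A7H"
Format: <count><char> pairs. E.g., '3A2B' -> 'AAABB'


Expanding each <count><char> pair:
  5A -> 'AAAAA'
  6E -> 'EEEEEE'
  2E -> 'EE'
  8A -> 'AAAAAAAA'
  7H -> 'HHHHHHH'

Decoded = AAAAAEEEEEEEEAAAAAAAAHHHHHHH


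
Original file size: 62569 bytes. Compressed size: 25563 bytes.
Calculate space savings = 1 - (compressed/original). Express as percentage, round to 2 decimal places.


ratio = compressed/original = 25563/62569 = 0.408557
savings = 1 - ratio = 1 - 0.408557 = 0.591443
as a percentage: 0.591443 * 100 = 59.14%

Space savings = 1 - 25563/62569 = 59.14%


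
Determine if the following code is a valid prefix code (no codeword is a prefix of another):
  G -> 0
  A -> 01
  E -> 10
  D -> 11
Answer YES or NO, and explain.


Checking each pair (does one codeword prefix another?):
  G='0' vs A='01': prefix -- VIOLATION

NO -- this is NOT a valid prefix code. G (0) is a prefix of A (01).


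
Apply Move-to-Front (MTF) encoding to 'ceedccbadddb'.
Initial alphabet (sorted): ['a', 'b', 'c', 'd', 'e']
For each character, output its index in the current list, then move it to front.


MTF encoding:
'c': index 2 in ['a', 'b', 'c', 'd', 'e'] -> ['c', 'a', 'b', 'd', 'e']
'e': index 4 in ['c', 'a', 'b', 'd', 'e'] -> ['e', 'c', 'a', 'b', 'd']
'e': index 0 in ['e', 'c', 'a', 'b', 'd'] -> ['e', 'c', 'a', 'b', 'd']
'd': index 4 in ['e', 'c', 'a', 'b', 'd'] -> ['d', 'e', 'c', 'a', 'b']
'c': index 2 in ['d', 'e', 'c', 'a', 'b'] -> ['c', 'd', 'e', 'a', 'b']
'c': index 0 in ['c', 'd', 'e', 'a', 'b'] -> ['c', 'd', 'e', 'a', 'b']
'b': index 4 in ['c', 'd', 'e', 'a', 'b'] -> ['b', 'c', 'd', 'e', 'a']
'a': index 4 in ['b', 'c', 'd', 'e', 'a'] -> ['a', 'b', 'c', 'd', 'e']
'd': index 3 in ['a', 'b', 'c', 'd', 'e'] -> ['d', 'a', 'b', 'c', 'e']
'd': index 0 in ['d', 'a', 'b', 'c', 'e'] -> ['d', 'a', 'b', 'c', 'e']
'd': index 0 in ['d', 'a', 'b', 'c', 'e'] -> ['d', 'a', 'b', 'c', 'e']
'b': index 2 in ['d', 'a', 'b', 'c', 'e'] -> ['b', 'd', 'a', 'c', 'e']


Output: [2, 4, 0, 4, 2, 0, 4, 4, 3, 0, 0, 2]


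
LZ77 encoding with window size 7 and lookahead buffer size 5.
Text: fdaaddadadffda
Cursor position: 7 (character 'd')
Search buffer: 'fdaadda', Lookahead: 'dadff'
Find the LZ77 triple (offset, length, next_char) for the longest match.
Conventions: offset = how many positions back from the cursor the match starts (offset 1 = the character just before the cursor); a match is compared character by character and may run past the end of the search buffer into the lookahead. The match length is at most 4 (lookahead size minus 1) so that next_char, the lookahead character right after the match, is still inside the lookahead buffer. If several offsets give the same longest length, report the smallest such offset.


Try each offset into the search buffer:
  offset=1 (pos 6, char 'a'): match length 0
  offset=2 (pos 5, char 'd'): match length 3
  offset=3 (pos 4, char 'd'): match length 1
  offset=4 (pos 3, char 'a'): match length 0
  offset=5 (pos 2, char 'a'): match length 0
  offset=6 (pos 1, char 'd'): match length 2
  offset=7 (pos 0, char 'f'): match length 0
Longest match has length 3 at offset 2.
next_char = character at position 7 + 3 = 10 -> 'f'

Best match: offset=2, length=3 (matching 'dad' starting at position 5)
LZ77 triple: (2, 3, 'f')


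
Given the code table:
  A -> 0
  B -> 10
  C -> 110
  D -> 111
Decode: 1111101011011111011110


Decoding:
111 -> D
110 -> C
10 -> B
110 -> C
111 -> D
110 -> C
111 -> D
10 -> B


Result: DCBCDCDB


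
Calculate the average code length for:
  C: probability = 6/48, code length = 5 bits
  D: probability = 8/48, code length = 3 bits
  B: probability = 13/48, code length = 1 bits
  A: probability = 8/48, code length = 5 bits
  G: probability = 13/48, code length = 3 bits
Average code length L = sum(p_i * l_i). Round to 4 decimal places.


Weighted contributions p_i * l_i:
  C: (6/48) * 5 = 30/48
  D: (8/48) * 3 = 24/48
  B: (13/48) * 1 = 13/48
  A: (8/48) * 5 = 40/48
  G: (13/48) * 3 = 39/48
Sum = (30 + 24 + 13 + 40 + 39)/48 = 146/48

L = 146/48 = 3.0417 bits/symbol


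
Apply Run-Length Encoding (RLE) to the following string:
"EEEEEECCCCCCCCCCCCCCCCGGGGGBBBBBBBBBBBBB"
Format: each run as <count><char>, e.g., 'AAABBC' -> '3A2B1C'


Scanning runs left to right:
  i=0: run of 'E' x 6 -> '6E'
  i=6: run of 'C' x 16 -> '16C'
  i=22: run of 'G' x 5 -> '5G'
  i=27: run of 'B' x 13 -> '13B'

RLE = 6E16C5G13B


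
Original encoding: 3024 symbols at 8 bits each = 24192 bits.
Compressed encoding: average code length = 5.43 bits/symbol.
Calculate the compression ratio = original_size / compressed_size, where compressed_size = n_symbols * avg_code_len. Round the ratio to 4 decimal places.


original_size = n_symbols * orig_bits = 3024 * 8 = 24192 bits
compressed_size = n_symbols * avg_code_len = 3024 * 5.43 = 16420.32 bits
ratio = original_size / compressed_size = 24192 / 16420.32 = 1.4733

Compression ratio = 1.4733


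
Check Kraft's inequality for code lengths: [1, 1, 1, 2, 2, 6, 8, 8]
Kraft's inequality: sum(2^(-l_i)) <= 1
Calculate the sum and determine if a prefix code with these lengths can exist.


Sum = 2^(-1) + 2^(-1) + 2^(-1) + 2^(-2) + 2^(-2) + 2^(-6) + 2^(-8) + 2^(-8)
    = 0.5 + 0.5 + 0.5 + 0.25 + 0.25 + 0.015625 + 0.00390625 + 0.00390625
    = 518/256 = 2.0234375
Since 2.0234375 > 1, Kraft's inequality is NOT satisfied.
A prefix code with these lengths CANNOT exist.

Kraft sum = 2.0234375. Not satisfied.


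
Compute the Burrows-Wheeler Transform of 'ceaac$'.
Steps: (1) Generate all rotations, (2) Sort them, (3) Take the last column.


Rotations (sorted):
  0: $ceaac -> last char: c
  1: aac$ce -> last char: e
  2: ac$cea -> last char: a
  3: c$ceaa -> last char: a
  4: ceaac$ -> last char: $
  5: eaac$c -> last char: c


BWT = ceaa$c


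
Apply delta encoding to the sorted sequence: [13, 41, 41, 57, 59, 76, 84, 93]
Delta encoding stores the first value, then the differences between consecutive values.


First value: 13
Deltas:
  41 - 13 = 28
  41 - 41 = 0
  57 - 41 = 16
  59 - 57 = 2
  76 - 59 = 17
  84 - 76 = 8
  93 - 84 = 9


Delta encoded: [13, 28, 0, 16, 2, 17, 8, 9]


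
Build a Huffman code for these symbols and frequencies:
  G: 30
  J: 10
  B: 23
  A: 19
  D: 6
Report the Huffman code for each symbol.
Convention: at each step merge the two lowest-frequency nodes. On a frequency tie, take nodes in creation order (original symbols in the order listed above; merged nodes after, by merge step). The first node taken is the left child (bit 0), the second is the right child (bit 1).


Huffman tree construction:
Step 1: Merge D(6) + J(10) = 16
Step 2: Merge (D+J)(16) + A(19) = 35
Step 3: Merge B(23) + G(30) = 53
Step 4: Merge ((D+J)+A)(35) + (B+G)(53) = 88
Read each symbol's code off the tree from the root (left child = 0, right child = 1).

Codes:
  G: 11 (length 2)
  J: 001 (length 3)
  B: 10 (length 2)
  A: 01 (length 2)
  D: 000 (length 3)
Average code length: 192/88 = 2.1818 bits/symbol


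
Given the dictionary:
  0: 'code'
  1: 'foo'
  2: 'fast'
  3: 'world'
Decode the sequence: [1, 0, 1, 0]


Look up each index in the dictionary:
  1 -> 'foo'
  0 -> 'code'
  1 -> 'foo'
  0 -> 'code'

Decoded: "foo code foo code"


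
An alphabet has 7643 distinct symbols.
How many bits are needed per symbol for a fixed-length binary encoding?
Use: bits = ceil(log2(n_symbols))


log2(7643) = 12.8999
Bracket: 2^12 = 4096 < 7643 <= 2^13 = 8192
So ceil(log2(7643)) = 13

bits = ceil(log2(7643)) = ceil(12.8999) = 13 bits


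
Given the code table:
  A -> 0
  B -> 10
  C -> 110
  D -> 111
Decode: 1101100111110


Decoding:
110 -> C
110 -> C
0 -> A
111 -> D
110 -> C


Result: CCADC


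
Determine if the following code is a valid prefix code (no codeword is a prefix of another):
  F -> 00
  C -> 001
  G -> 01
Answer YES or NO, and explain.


Checking each pair (does one codeword prefix another?):
  F='00' vs C='001': prefix -- VIOLATION

NO -- this is NOT a valid prefix code. F (00) is a prefix of C (001).


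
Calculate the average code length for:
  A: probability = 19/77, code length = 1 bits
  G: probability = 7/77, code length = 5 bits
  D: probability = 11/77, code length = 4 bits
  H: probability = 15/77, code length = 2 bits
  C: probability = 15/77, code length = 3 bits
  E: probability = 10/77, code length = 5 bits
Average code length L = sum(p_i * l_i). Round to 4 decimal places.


Weighted contributions p_i * l_i:
  A: (19/77) * 1 = 19/77
  G: (7/77) * 5 = 35/77
  D: (11/77) * 4 = 44/77
  H: (15/77) * 2 = 30/77
  C: (15/77) * 3 = 45/77
  E: (10/77) * 5 = 50/77
Sum = (19 + 35 + 44 + 30 + 45 + 50)/77 = 223/77

L = 223/77 = 2.8961 bits/symbol


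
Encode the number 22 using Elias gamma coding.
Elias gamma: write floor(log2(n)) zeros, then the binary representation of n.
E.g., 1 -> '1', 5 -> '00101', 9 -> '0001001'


num_bits = floor(log2(22)) + 1 = 5
leading_zeros = num_bits - 1 = 4
binary(22) = 10110

Elias gamma(22) = '0000' + '10110' = 000010110 (9 bits)


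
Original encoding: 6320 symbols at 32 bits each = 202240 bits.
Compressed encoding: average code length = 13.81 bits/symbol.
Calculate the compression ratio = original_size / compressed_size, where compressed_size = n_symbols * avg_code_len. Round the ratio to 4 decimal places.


original_size = n_symbols * orig_bits = 6320 * 32 = 202240 bits
compressed_size = n_symbols * avg_code_len = 6320 * 13.81 = 87279.2 bits
ratio = original_size / compressed_size = 202240 / 87279.2 = 2.3172

Compression ratio = 2.3172


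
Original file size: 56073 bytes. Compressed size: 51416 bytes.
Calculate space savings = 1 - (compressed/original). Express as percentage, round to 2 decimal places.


ratio = compressed/original = 51416/56073 = 0.916948
savings = 1 - ratio = 1 - 0.916948 = 0.083052
as a percentage: 0.083052 * 100 = 8.31%

Space savings = 1 - 51416/56073 = 8.31%


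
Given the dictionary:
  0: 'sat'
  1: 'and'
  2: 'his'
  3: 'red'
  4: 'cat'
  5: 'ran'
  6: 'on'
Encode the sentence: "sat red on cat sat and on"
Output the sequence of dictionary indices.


Look up each word in the dictionary:
  'sat' -> 0
  'red' -> 3
  'on' -> 6
  'cat' -> 4
  'sat' -> 0
  'and' -> 1
  'on' -> 6

Encoded: [0, 3, 6, 4, 0, 1, 6]


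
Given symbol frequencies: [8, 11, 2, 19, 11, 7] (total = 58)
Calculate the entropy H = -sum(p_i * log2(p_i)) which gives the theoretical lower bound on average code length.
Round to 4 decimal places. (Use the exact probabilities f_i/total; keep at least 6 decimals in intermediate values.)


Per-symbol terms -p_i * log2(p_i) with p_i = f_i/58:
  p = 8/58 = 0.137931: log2(p) = -2.857981, -p*log2(p) = 0.394204
  p = 11/58 = 0.189655: log2(p) = -2.398549, -p*log2(p) = 0.454897
  p = 2/58 = 0.034483: log2(p) = -4.857981, -p*log2(p) = 0.167517
  p = 19/58 = 0.327586: log2(p) = -1.610053, -p*log2(p) = 0.527431
  p = 11/58 = 0.189655: log2(p) = -2.398549, -p*log2(p) = 0.454897
  p = 7/58 = 0.120690: log2(p) = -3.050626, -p*log2(p) = 0.368179
H = 0.394204 + 0.454897 + 0.167517 + 0.527431 + 0.454897 + 0.368179 = 2.367125

H = 2.3671 bits/symbol


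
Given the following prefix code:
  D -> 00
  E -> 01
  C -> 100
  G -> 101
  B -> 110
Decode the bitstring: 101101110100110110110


Decoding step by step:
Bits 101 -> G
Bits 101 -> G
Bits 110 -> B
Bits 100 -> C
Bits 110 -> B
Bits 110 -> B
Bits 110 -> B


Decoded message: GGBCBBB


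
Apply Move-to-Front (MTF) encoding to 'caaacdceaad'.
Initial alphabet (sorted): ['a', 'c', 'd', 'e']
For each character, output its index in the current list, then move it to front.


MTF encoding:
'c': index 1 in ['a', 'c', 'd', 'e'] -> ['c', 'a', 'd', 'e']
'a': index 1 in ['c', 'a', 'd', 'e'] -> ['a', 'c', 'd', 'e']
'a': index 0 in ['a', 'c', 'd', 'e'] -> ['a', 'c', 'd', 'e']
'a': index 0 in ['a', 'c', 'd', 'e'] -> ['a', 'c', 'd', 'e']
'c': index 1 in ['a', 'c', 'd', 'e'] -> ['c', 'a', 'd', 'e']
'd': index 2 in ['c', 'a', 'd', 'e'] -> ['d', 'c', 'a', 'e']
'c': index 1 in ['d', 'c', 'a', 'e'] -> ['c', 'd', 'a', 'e']
'e': index 3 in ['c', 'd', 'a', 'e'] -> ['e', 'c', 'd', 'a']
'a': index 3 in ['e', 'c', 'd', 'a'] -> ['a', 'e', 'c', 'd']
'a': index 0 in ['a', 'e', 'c', 'd'] -> ['a', 'e', 'c', 'd']
'd': index 3 in ['a', 'e', 'c', 'd'] -> ['d', 'a', 'e', 'c']


Output: [1, 1, 0, 0, 1, 2, 1, 3, 3, 0, 3]


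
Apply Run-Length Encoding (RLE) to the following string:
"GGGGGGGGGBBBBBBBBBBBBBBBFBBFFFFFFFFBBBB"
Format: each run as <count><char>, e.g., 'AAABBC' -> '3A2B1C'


Scanning runs left to right:
  i=0: run of 'G' x 9 -> '9G'
  i=9: run of 'B' x 15 -> '15B'
  i=24: run of 'F' x 1 -> '1F'
  i=25: run of 'B' x 2 -> '2B'
  i=27: run of 'F' x 8 -> '8F'
  i=35: run of 'B' x 4 -> '4B'

RLE = 9G15B1F2B8F4B


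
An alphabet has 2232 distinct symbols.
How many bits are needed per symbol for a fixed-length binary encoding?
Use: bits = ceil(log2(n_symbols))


log2(2232) = 11.1241
Bracket: 2^11 = 2048 < 2232 <= 2^12 = 4096
So ceil(log2(2232)) = 12

bits = ceil(log2(2232)) = ceil(11.1241) = 12 bits


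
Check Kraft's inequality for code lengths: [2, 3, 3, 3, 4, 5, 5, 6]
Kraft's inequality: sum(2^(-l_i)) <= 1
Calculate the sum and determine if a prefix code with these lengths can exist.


Sum = 2^(-2) + 2^(-3) + 2^(-3) + 2^(-3) + 2^(-4) + 2^(-5) + 2^(-5) + 2^(-6)
    = 0.25 + 0.125 + 0.125 + 0.125 + 0.0625 + 0.03125 + 0.03125 + 0.015625
    = 49/64 = 0.765625
Since 0.765625 <= 1, Kraft's inequality IS satisfied.
A prefix code with these lengths CAN exist.

Kraft sum = 0.765625. Satisfied.


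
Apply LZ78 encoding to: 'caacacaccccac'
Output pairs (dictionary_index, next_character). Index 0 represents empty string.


LZ78 encoding steps:
Dictionary: {0: ''}
Step 1: w='' (idx 0), next='c' -> output (0, 'c'), add 'c' as idx 1
Step 2: w='' (idx 0), next='a' -> output (0, 'a'), add 'a' as idx 2
Step 3: w='a' (idx 2), next='c' -> output (2, 'c'), add 'ac' as idx 3
Step 4: w='ac' (idx 3), next='a' -> output (3, 'a'), add 'aca' as idx 4
Step 5: w='c' (idx 1), next='c' -> output (1, 'c'), add 'cc' as idx 5
Step 6: w='cc' (idx 5), next='a' -> output (5, 'a'), add 'cca' as idx 6
Step 7: w='c' (idx 1), end of input -> output (1, '')


Encoded: [(0, 'c'), (0, 'a'), (2, 'c'), (3, 'a'), (1, 'c'), (5, 'a'), (1, '')]


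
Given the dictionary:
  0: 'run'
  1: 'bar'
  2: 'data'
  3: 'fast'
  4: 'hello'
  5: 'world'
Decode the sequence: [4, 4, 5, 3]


Look up each index in the dictionary:
  4 -> 'hello'
  4 -> 'hello'
  5 -> 'world'
  3 -> 'fast'

Decoded: "hello hello world fast"


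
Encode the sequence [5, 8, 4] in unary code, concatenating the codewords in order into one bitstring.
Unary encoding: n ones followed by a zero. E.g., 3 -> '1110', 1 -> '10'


Encode each number as n ones followed by a terminating 0:
  5 -> 111110 (6 bits)
  8 -> 111111110 (9 bits)
  4 -> 11110 (5 bits)
Total length = 6 + 9 + 5 = 20 bits.

Unary([5, 8, 4]) = 11111011111111011110 (20 bits)


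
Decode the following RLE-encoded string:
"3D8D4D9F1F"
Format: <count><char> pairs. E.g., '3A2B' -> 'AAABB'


Expanding each <count><char> pair:
  3D -> 'DDD'
  8D -> 'DDDDDDDD'
  4D -> 'DDDD'
  9F -> 'FFFFFFFFF'
  1F -> 'F'

Decoded = DDDDDDDDDDDDDDDFFFFFFFFFF


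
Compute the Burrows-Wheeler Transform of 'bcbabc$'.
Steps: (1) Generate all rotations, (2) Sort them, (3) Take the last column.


Rotations (sorted):
  0: $bcbabc -> last char: c
  1: abc$bcb -> last char: b
  2: babc$bc -> last char: c
  3: bc$bcba -> last char: a
  4: bcbabc$ -> last char: $
  5: c$bcbab -> last char: b
  6: cbabc$b -> last char: b


BWT = cbca$bb


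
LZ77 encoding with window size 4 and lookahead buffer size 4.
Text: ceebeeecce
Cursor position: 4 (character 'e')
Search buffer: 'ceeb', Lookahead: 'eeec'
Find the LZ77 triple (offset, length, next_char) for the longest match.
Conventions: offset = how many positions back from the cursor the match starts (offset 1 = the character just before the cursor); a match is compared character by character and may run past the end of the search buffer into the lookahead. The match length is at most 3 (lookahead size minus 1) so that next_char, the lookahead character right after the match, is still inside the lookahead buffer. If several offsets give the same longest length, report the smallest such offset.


Try each offset into the search buffer:
  offset=1 (pos 3, char 'b'): match length 0
  offset=2 (pos 2, char 'e'): match length 1
  offset=3 (pos 1, char 'e'): match length 2
  offset=4 (pos 0, char 'c'): match length 0
Longest match has length 2 at offset 3.
next_char = character at position 4 + 2 = 6 -> 'e'

Best match: offset=3, length=2 (matching 'ee' starting at position 1)
LZ77 triple: (3, 2, 'e')


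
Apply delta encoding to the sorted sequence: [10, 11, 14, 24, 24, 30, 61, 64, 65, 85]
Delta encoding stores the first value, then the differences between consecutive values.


First value: 10
Deltas:
  11 - 10 = 1
  14 - 11 = 3
  24 - 14 = 10
  24 - 24 = 0
  30 - 24 = 6
  61 - 30 = 31
  64 - 61 = 3
  65 - 64 = 1
  85 - 65 = 20


Delta encoded: [10, 1, 3, 10, 0, 6, 31, 3, 1, 20]


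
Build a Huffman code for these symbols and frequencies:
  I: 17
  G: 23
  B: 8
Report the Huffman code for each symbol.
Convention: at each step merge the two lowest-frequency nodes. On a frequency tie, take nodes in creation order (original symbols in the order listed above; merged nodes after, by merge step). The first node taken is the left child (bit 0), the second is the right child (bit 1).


Huffman tree construction:
Step 1: Merge B(8) + I(17) = 25
Step 2: Merge G(23) + (B+I)(25) = 48
Read each symbol's code off the tree from the root (left child = 0, right child = 1).

Codes:
  I: 11 (length 2)
  G: 0 (length 1)
  B: 10 (length 2)
Average code length: 73/48 = 1.5208 bits/symbol


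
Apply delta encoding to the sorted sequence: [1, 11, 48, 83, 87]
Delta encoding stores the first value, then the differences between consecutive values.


First value: 1
Deltas:
  11 - 1 = 10
  48 - 11 = 37
  83 - 48 = 35
  87 - 83 = 4


Delta encoded: [1, 10, 37, 35, 4]


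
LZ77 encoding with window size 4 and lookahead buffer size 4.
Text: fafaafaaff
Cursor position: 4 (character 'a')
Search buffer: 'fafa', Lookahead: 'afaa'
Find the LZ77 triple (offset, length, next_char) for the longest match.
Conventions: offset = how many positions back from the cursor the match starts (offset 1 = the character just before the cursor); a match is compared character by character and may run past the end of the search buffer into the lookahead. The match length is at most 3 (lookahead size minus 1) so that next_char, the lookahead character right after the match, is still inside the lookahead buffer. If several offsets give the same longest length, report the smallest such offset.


Try each offset into the search buffer:
  offset=1 (pos 3, char 'a'): match length 1
  offset=2 (pos 2, char 'f'): match length 0
  offset=3 (pos 1, char 'a'): match length 3
  offset=4 (pos 0, char 'f'): match length 0
Longest match has length 3 at offset 3.
next_char = character at position 4 + 3 = 7 -> 'a'

Best match: offset=3, length=3 (matching 'afa' starting at position 1)
LZ77 triple: (3, 3, 'a')


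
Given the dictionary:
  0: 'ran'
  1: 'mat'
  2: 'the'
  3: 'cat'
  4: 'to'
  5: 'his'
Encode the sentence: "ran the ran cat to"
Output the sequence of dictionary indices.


Look up each word in the dictionary:
  'ran' -> 0
  'the' -> 2
  'ran' -> 0
  'cat' -> 3
  'to' -> 4

Encoded: [0, 2, 0, 3, 4]


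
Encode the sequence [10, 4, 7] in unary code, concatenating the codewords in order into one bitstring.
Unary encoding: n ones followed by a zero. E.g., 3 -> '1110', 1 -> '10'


Encode each number as n ones followed by a terminating 0:
  10 -> 11111111110 (11 bits)
  4 -> 11110 (5 bits)
  7 -> 11111110 (8 bits)
Total length = 11 + 5 + 8 = 24 bits.

Unary([10, 4, 7]) = 111111111101111011111110 (24 bits)


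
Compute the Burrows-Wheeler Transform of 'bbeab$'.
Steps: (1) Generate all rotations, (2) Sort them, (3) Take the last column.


Rotations (sorted):
  0: $bbeab -> last char: b
  1: ab$bbe -> last char: e
  2: b$bbea -> last char: a
  3: bbeab$ -> last char: $
  4: beab$b -> last char: b
  5: eab$bb -> last char: b


BWT = bea$bb


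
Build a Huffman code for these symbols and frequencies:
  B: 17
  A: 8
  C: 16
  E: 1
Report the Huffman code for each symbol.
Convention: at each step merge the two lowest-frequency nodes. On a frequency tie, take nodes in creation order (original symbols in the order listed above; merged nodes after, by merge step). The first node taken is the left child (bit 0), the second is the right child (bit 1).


Huffman tree construction:
Step 1: Merge E(1) + A(8) = 9
Step 2: Merge (E+A)(9) + C(16) = 25
Step 3: Merge B(17) + ((E+A)+C)(25) = 42
Read each symbol's code off the tree from the root (left child = 0, right child = 1).

Codes:
  B: 0 (length 1)
  A: 101 (length 3)
  C: 11 (length 2)
  E: 100 (length 3)
Average code length: 76/42 = 1.8095 bits/symbol


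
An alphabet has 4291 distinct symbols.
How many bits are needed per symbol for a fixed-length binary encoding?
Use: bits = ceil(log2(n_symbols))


log2(4291) = 12.0671
Bracket: 2^12 = 4096 < 4291 <= 2^13 = 8192
So ceil(log2(4291)) = 13

bits = ceil(log2(4291)) = ceil(12.0671) = 13 bits


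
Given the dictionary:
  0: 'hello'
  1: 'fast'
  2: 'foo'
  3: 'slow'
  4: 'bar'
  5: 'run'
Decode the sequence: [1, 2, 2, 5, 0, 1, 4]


Look up each index in the dictionary:
  1 -> 'fast'
  2 -> 'foo'
  2 -> 'foo'
  5 -> 'run'
  0 -> 'hello'
  1 -> 'fast'
  4 -> 'bar'

Decoded: "fast foo foo run hello fast bar"


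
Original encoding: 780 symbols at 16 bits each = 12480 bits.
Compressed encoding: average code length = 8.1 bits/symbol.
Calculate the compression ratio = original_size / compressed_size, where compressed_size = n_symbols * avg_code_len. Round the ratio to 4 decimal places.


original_size = n_symbols * orig_bits = 780 * 16 = 12480 bits
compressed_size = n_symbols * avg_code_len = 780 * 8.1 = 6318.0 bits
ratio = original_size / compressed_size = 12480 / 6318.0 = 1.9753

Compression ratio = 1.9753


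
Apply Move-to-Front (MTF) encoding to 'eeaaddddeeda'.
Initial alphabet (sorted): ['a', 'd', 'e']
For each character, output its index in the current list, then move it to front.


MTF encoding:
'e': index 2 in ['a', 'd', 'e'] -> ['e', 'a', 'd']
'e': index 0 in ['e', 'a', 'd'] -> ['e', 'a', 'd']
'a': index 1 in ['e', 'a', 'd'] -> ['a', 'e', 'd']
'a': index 0 in ['a', 'e', 'd'] -> ['a', 'e', 'd']
'd': index 2 in ['a', 'e', 'd'] -> ['d', 'a', 'e']
'd': index 0 in ['d', 'a', 'e'] -> ['d', 'a', 'e']
'd': index 0 in ['d', 'a', 'e'] -> ['d', 'a', 'e']
'd': index 0 in ['d', 'a', 'e'] -> ['d', 'a', 'e']
'e': index 2 in ['d', 'a', 'e'] -> ['e', 'd', 'a']
'e': index 0 in ['e', 'd', 'a'] -> ['e', 'd', 'a']
'd': index 1 in ['e', 'd', 'a'] -> ['d', 'e', 'a']
'a': index 2 in ['d', 'e', 'a'] -> ['a', 'd', 'e']


Output: [2, 0, 1, 0, 2, 0, 0, 0, 2, 0, 1, 2]


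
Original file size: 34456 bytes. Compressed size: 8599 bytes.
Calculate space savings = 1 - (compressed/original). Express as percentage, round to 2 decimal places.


ratio = compressed/original = 8599/34456 = 0.249565
savings = 1 - ratio = 1 - 0.249565 = 0.750435
as a percentage: 0.750435 * 100 = 75.04%

Space savings = 1 - 8599/34456 = 75.04%


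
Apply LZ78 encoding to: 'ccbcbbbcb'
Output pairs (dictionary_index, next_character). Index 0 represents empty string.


LZ78 encoding steps:
Dictionary: {0: ''}
Step 1: w='' (idx 0), next='c' -> output (0, 'c'), add 'c' as idx 1
Step 2: w='c' (idx 1), next='b' -> output (1, 'b'), add 'cb' as idx 2
Step 3: w='cb' (idx 2), next='b' -> output (2, 'b'), add 'cbb' as idx 3
Step 4: w='' (idx 0), next='b' -> output (0, 'b'), add 'b' as idx 4
Step 5: w='cb' (idx 2), end of input -> output (2, '')


Encoded: [(0, 'c'), (1, 'b'), (2, 'b'), (0, 'b'), (2, '')]


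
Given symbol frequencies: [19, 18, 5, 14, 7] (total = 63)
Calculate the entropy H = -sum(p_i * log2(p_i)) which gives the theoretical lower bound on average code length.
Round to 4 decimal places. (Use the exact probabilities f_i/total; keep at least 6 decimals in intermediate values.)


Per-symbol terms -p_i * log2(p_i) with p_i = f_i/63:
  p = 19/63 = 0.301587: log2(p) = -1.729352, -p*log2(p) = 0.521551
  p = 18/63 = 0.285714: log2(p) = -1.807355, -p*log2(p) = 0.516387
  p = 5/63 = 0.079365: log2(p) = -3.655352, -p*log2(p) = 0.290107
  p = 14/63 = 0.222222: log2(p) = -2.169925, -p*log2(p) = 0.482206
  p = 7/63 = 0.111111: log2(p) = -3.169925, -p*log2(p) = 0.352214
H = 0.521551 + 0.516387 + 0.290107 + 0.482206 + 0.352214 = 2.162465

H = 2.1625 bits/symbol


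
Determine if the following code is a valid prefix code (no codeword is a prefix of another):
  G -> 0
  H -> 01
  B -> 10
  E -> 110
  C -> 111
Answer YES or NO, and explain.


Checking each pair (does one codeword prefix another?):
  G='0' vs H='01': prefix -- VIOLATION

NO -- this is NOT a valid prefix code. G (0) is a prefix of H (01).


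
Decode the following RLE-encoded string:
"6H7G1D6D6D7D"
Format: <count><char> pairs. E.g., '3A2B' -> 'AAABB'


Expanding each <count><char> pair:
  6H -> 'HHHHHH'
  7G -> 'GGGGGGG'
  1D -> 'D'
  6D -> 'DDDDDD'
  6D -> 'DDDDDD'
  7D -> 'DDDDDDD'

Decoded = HHHHHHGGGGGGGDDDDDDDDDDDDDDDDDDDD


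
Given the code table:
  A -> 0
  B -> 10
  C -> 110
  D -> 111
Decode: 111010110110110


Decoding:
111 -> D
0 -> A
10 -> B
110 -> C
110 -> C
110 -> C


Result: DABCCC


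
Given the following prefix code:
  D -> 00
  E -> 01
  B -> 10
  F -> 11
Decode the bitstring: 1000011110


Decoding step by step:
Bits 10 -> B
Bits 00 -> D
Bits 01 -> E
Bits 11 -> F
Bits 10 -> B


Decoded message: BDEFB


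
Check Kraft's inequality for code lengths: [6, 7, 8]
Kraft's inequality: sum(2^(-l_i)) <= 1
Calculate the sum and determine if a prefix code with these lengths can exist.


Sum = 2^(-6) + 2^(-7) + 2^(-8)
    = 0.015625 + 0.0078125 + 0.00390625
    = 7/256 = 0.02734375
Since 0.02734375 <= 1, Kraft's inequality IS satisfied.
A prefix code with these lengths CAN exist.

Kraft sum = 0.02734375. Satisfied.


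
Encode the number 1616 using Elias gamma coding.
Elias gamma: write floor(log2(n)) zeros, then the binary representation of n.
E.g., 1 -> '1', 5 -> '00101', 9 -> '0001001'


num_bits = floor(log2(1616)) + 1 = 11
leading_zeros = num_bits - 1 = 10
binary(1616) = 11001010000

Elias gamma(1616) = '0000000000' + '11001010000' = 000000000011001010000 (21 bits)


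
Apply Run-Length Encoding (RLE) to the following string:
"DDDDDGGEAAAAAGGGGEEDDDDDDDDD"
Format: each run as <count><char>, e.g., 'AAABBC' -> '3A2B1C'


Scanning runs left to right:
  i=0: run of 'D' x 5 -> '5D'
  i=5: run of 'G' x 2 -> '2G'
  i=7: run of 'E' x 1 -> '1E'
  i=8: run of 'A' x 5 -> '5A'
  i=13: run of 'G' x 4 -> '4G'
  i=17: run of 'E' x 2 -> '2E'
  i=19: run of 'D' x 9 -> '9D'

RLE = 5D2G1E5A4G2E9D


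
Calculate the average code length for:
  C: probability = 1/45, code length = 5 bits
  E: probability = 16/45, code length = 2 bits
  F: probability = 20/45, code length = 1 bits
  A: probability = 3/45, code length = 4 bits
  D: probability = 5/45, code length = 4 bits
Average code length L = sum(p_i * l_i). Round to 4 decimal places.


Weighted contributions p_i * l_i:
  C: (1/45) * 5 = 5/45
  E: (16/45) * 2 = 32/45
  F: (20/45) * 1 = 20/45
  A: (3/45) * 4 = 12/45
  D: (5/45) * 4 = 20/45
Sum = (5 + 32 + 20 + 12 + 20)/45 = 89/45

L = 89/45 = 1.9778 bits/symbol


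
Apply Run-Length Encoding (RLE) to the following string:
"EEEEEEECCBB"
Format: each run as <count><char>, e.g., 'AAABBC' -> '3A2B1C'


Scanning runs left to right:
  i=0: run of 'E' x 7 -> '7E'
  i=7: run of 'C' x 2 -> '2C'
  i=9: run of 'B' x 2 -> '2B'

RLE = 7E2C2B


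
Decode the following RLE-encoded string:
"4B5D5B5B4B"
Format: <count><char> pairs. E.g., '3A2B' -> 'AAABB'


Expanding each <count><char> pair:
  4B -> 'BBBB'
  5D -> 'DDDDD'
  5B -> 'BBBBB'
  5B -> 'BBBBB'
  4B -> 'BBBB'

Decoded = BBBBDDDDDBBBBBBBBBBBBBB


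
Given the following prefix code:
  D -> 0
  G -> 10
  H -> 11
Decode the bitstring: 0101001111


Decoding step by step:
Bits 0 -> D
Bits 10 -> G
Bits 10 -> G
Bits 0 -> D
Bits 11 -> H
Bits 11 -> H


Decoded message: DGGDHH


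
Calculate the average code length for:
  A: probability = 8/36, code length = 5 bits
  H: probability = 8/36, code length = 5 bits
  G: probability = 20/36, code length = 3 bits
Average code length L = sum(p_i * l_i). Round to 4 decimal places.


Weighted contributions p_i * l_i:
  A: (8/36) * 5 = 40/36
  H: (8/36) * 5 = 40/36
  G: (20/36) * 3 = 60/36
Sum = (40 + 40 + 60)/36 = 140/36

L = 140/36 = 3.8889 bits/symbol


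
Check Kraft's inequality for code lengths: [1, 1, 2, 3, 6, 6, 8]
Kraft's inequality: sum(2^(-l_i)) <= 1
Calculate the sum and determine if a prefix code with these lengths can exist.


Sum = 2^(-1) + 2^(-1) + 2^(-2) + 2^(-3) + 2^(-6) + 2^(-6) + 2^(-8)
    = 0.5 + 0.5 + 0.25 + 0.125 + 0.015625 + 0.015625 + 0.00390625
    = 361/256 = 1.41015625
Since 1.41015625 > 1, Kraft's inequality is NOT satisfied.
A prefix code with these lengths CANNOT exist.

Kraft sum = 1.41015625. Not satisfied.


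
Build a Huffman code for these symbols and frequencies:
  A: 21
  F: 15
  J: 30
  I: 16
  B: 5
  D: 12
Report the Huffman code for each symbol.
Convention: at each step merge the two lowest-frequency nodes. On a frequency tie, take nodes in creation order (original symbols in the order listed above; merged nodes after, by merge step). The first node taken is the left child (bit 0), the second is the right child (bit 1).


Huffman tree construction:
Step 1: Merge B(5) + D(12) = 17
Step 2: Merge F(15) + I(16) = 31
Step 3: Merge (B+D)(17) + A(21) = 38
Step 4: Merge J(30) + (F+I)(31) = 61
Step 5: Merge ((B+D)+A)(38) + (J+(F+I))(61) = 99
Read each symbol's code off the tree from the root (left child = 0, right child = 1).

Codes:
  A: 01 (length 2)
  F: 110 (length 3)
  J: 10 (length 2)
  I: 111 (length 3)
  B: 000 (length 3)
  D: 001 (length 3)
Average code length: 246/99 = 2.4848 bits/symbol


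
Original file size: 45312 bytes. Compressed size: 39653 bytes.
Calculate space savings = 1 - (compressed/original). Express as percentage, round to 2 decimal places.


ratio = compressed/original = 39653/45312 = 0.87511
savings = 1 - ratio = 1 - 0.87511 = 0.12489
as a percentage: 0.12489 * 100 = 12.49%

Space savings = 1 - 39653/45312 = 12.49%


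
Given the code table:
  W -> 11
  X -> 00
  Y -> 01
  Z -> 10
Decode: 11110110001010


Decoding:
11 -> W
11 -> W
01 -> Y
10 -> Z
00 -> X
10 -> Z
10 -> Z


Result: WWYZXZZ


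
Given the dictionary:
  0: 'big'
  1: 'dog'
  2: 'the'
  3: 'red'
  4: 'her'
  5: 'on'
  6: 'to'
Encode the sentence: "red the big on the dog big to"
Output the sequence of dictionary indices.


Look up each word in the dictionary:
  'red' -> 3
  'the' -> 2
  'big' -> 0
  'on' -> 5
  'the' -> 2
  'dog' -> 1
  'big' -> 0
  'to' -> 6

Encoded: [3, 2, 0, 5, 2, 1, 0, 6]


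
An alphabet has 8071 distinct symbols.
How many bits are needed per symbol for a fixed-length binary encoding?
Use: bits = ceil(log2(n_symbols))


log2(8071) = 12.9785
Bracket: 2^12 = 4096 < 8071 <= 2^13 = 8192
So ceil(log2(8071)) = 13

bits = ceil(log2(8071)) = ceil(12.9785) = 13 bits


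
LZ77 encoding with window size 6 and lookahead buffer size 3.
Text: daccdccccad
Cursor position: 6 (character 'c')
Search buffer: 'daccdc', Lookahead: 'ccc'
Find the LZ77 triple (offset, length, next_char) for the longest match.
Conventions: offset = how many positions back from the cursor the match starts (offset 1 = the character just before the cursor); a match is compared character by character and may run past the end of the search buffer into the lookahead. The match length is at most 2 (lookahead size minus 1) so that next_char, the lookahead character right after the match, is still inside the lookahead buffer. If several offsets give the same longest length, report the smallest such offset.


Try each offset into the search buffer:
  offset=1 (pos 5, char 'c'): match length 2
  offset=2 (pos 4, char 'd'): match length 0
  offset=3 (pos 3, char 'c'): match length 1
  offset=4 (pos 2, char 'c'): match length 2
  offset=5 (pos 1, char 'a'): match length 0
  offset=6 (pos 0, char 'd'): match length 0
Longest match has length 2, found at offsets 1, 4; take the smallest, offset 1.
next_char = character at position 6 + 2 = 8 -> 'c'

Best match: offset=1, length=2 (matching 'cc' starting at position 5)
LZ77 triple: (1, 2, 'c')


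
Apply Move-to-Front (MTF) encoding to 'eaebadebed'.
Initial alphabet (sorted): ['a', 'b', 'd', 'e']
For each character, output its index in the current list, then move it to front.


MTF encoding:
'e': index 3 in ['a', 'b', 'd', 'e'] -> ['e', 'a', 'b', 'd']
'a': index 1 in ['e', 'a', 'b', 'd'] -> ['a', 'e', 'b', 'd']
'e': index 1 in ['a', 'e', 'b', 'd'] -> ['e', 'a', 'b', 'd']
'b': index 2 in ['e', 'a', 'b', 'd'] -> ['b', 'e', 'a', 'd']
'a': index 2 in ['b', 'e', 'a', 'd'] -> ['a', 'b', 'e', 'd']
'd': index 3 in ['a', 'b', 'e', 'd'] -> ['d', 'a', 'b', 'e']
'e': index 3 in ['d', 'a', 'b', 'e'] -> ['e', 'd', 'a', 'b']
'b': index 3 in ['e', 'd', 'a', 'b'] -> ['b', 'e', 'd', 'a']
'e': index 1 in ['b', 'e', 'd', 'a'] -> ['e', 'b', 'd', 'a']
'd': index 2 in ['e', 'b', 'd', 'a'] -> ['d', 'e', 'b', 'a']


Output: [3, 1, 1, 2, 2, 3, 3, 3, 1, 2]


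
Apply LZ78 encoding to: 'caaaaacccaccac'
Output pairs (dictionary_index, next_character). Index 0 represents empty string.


LZ78 encoding steps:
Dictionary: {0: ''}
Step 1: w='' (idx 0), next='c' -> output (0, 'c'), add 'c' as idx 1
Step 2: w='' (idx 0), next='a' -> output (0, 'a'), add 'a' as idx 2
Step 3: w='a' (idx 2), next='a' -> output (2, 'a'), add 'aa' as idx 3
Step 4: w='aa' (idx 3), next='c' -> output (3, 'c'), add 'aac' as idx 4
Step 5: w='c' (idx 1), next='c' -> output (1, 'c'), add 'cc' as idx 5
Step 6: w='a' (idx 2), next='c' -> output (2, 'c'), add 'ac' as idx 6
Step 7: w='c' (idx 1), next='a' -> output (1, 'a'), add 'ca' as idx 7
Step 8: w='c' (idx 1), end of input -> output (1, '')


Encoded: [(0, 'c'), (0, 'a'), (2, 'a'), (3, 'c'), (1, 'c'), (2, 'c'), (1, 'a'), (1, '')]


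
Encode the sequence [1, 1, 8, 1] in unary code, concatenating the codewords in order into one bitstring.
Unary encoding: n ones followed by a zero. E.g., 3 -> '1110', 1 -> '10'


Encode each number as n ones followed by a terminating 0:
  1 -> 10 (2 bits)
  1 -> 10 (2 bits)
  8 -> 111111110 (9 bits)
  1 -> 10 (2 bits)
Total length = 2 + 2 + 9 + 2 = 15 bits.

Unary([1, 1, 8, 1]) = 101011111111010 (15 bits)


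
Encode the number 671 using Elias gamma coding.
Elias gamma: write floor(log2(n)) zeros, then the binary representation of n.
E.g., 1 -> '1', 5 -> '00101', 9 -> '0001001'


num_bits = floor(log2(671)) + 1 = 10
leading_zeros = num_bits - 1 = 9
binary(671) = 1010011111

Elias gamma(671) = '000000000' + '1010011111' = 0000000001010011111 (19 bits)


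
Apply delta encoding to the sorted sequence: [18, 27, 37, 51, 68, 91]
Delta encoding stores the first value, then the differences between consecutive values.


First value: 18
Deltas:
  27 - 18 = 9
  37 - 27 = 10
  51 - 37 = 14
  68 - 51 = 17
  91 - 68 = 23


Delta encoded: [18, 9, 10, 14, 17, 23]


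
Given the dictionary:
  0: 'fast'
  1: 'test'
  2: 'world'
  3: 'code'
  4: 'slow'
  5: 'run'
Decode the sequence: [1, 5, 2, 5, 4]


Look up each index in the dictionary:
  1 -> 'test'
  5 -> 'run'
  2 -> 'world'
  5 -> 'run'
  4 -> 'slow'

Decoded: "test run world run slow"


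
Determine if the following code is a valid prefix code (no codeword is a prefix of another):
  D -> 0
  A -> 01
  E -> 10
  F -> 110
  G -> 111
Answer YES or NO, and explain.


Checking each pair (does one codeword prefix another?):
  D='0' vs A='01': prefix -- VIOLATION

NO -- this is NOT a valid prefix code. D (0) is a prefix of A (01).


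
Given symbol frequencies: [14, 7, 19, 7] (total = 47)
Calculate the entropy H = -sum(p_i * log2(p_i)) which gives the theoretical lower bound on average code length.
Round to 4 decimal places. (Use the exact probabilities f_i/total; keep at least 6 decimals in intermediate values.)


Per-symbol terms -p_i * log2(p_i) with p_i = f_i/47:
  p = 14/47 = 0.297872: log2(p) = -1.747234, -p*log2(p) = 0.520453
  p = 7/47 = 0.148936: log2(p) = -2.747234, -p*log2(p) = 0.409163
  p = 19/47 = 0.404255: log2(p) = -1.306661, -p*log2(p) = 0.528225
  p = 7/47 = 0.148936: log2(p) = -2.747234, -p*log2(p) = 0.409163
H = 0.520453 + 0.409163 + 0.528225 + 0.409163 = 1.867004

H = 1.867 bits/symbol


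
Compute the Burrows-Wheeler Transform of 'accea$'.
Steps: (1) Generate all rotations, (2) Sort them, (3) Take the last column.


Rotations (sorted):
  0: $accea -> last char: a
  1: a$acce -> last char: e
  2: accea$ -> last char: $
  3: ccea$a -> last char: a
  4: cea$ac -> last char: c
  5: ea$acc -> last char: c


BWT = ae$acc


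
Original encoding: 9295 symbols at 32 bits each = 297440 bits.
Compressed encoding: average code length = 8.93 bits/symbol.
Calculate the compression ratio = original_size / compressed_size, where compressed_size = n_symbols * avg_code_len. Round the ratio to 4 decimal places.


original_size = n_symbols * orig_bits = 9295 * 32 = 297440 bits
compressed_size = n_symbols * avg_code_len = 9295 * 8.93 = 83004.35 bits
ratio = original_size / compressed_size = 297440 / 83004.35 = 3.5834

Compression ratio = 3.5834


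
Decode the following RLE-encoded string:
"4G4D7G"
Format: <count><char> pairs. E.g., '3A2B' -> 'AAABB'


Expanding each <count><char> pair:
  4G -> 'GGGG'
  4D -> 'DDDD'
  7G -> 'GGGGGGG'

Decoded = GGGGDDDDGGGGGGG


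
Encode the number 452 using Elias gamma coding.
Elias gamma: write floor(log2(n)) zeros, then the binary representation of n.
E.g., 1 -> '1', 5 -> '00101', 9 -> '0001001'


num_bits = floor(log2(452)) + 1 = 9
leading_zeros = num_bits - 1 = 8
binary(452) = 111000100

Elias gamma(452) = '00000000' + '111000100' = 00000000111000100 (17 bits)


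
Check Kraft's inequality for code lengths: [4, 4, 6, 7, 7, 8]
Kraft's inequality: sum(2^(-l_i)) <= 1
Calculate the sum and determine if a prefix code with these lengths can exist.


Sum = 2^(-4) + 2^(-4) + 2^(-6) + 2^(-7) + 2^(-7) + 2^(-8)
    = 0.0625 + 0.0625 + 0.015625 + 0.0078125 + 0.0078125 + 0.00390625
    = 41/256 = 0.16015625
Since 0.16015625 <= 1, Kraft's inequality IS satisfied.
A prefix code with these lengths CAN exist.

Kraft sum = 0.16015625. Satisfied.
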